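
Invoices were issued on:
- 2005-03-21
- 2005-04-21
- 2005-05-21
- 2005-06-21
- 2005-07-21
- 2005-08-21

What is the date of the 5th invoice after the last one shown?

2006-01-21

The day-of-month is always 21 (31, 30, 31, 30, 31 days between events).
So this recurs on the 21st of each month.
Next: September 2005 → 2005-09-21.
October 2005: 2005-10-21.
Next: November 2005 → 2005-11-21.
December 2005: 2005-12-21.
Next: January 2006 → 2006-01-21.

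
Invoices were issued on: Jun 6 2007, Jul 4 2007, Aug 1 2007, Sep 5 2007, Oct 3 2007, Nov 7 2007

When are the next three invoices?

Dec 5 2007, Jan 2 2008, Feb 6 2008

These are Wednesdays at 28- or 35-day spacing (28, 28, 35, 28, 35).
The pattern: 1st Wednesday of the month.
December 2007 — 1st Wednesday is Dec 5 2007.
1st Wednesday of January 2008: Jan 2 2008.
1st Wednesday of February 2008: Feb 6 2008.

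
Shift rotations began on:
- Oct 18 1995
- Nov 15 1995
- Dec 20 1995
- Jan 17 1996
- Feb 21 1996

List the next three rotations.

Mar 20 1996, Apr 17 1996, May 15 1996

Gaps: 28, 35, 28, 35 days — a mix of 28 and 35. Every date is a Wednesday.
Each is the 3rd Wednesday of its month.
3rd Wednesday of March 1996: Mar 20 1996.
3rd Wednesday of April 1996: Apr 17 1996.
3rd Wednesday of May 1996: May 15 1996.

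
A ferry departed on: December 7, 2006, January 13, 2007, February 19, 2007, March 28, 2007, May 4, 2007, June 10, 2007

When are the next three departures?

July 17, 2007; August 23, 2007; September 29, 2007

Every event comes 37 days after the last (37, 37, 37, 37, 37).
June 10, 2007 + 37 days = July 17, 2007.
July 17, 2007 + 37 days = August 23, 2007.
August 23, 2007 + 37 days = September 29, 2007.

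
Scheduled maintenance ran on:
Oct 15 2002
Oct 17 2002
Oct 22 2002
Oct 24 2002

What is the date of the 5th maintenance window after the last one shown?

Nov 12 2002

The gap pattern 2, 5, 2 repeats every 2 events.
These are the Tuesdays and Thursdays of each week.
Next Tuesday: Oct 29 2002.
The following Thursday is Oct 31 2002.
Next Tuesday: Nov 5 2002.
The following Thursday is Nov 7 2002.
The following Tuesday is Nov 12 2002.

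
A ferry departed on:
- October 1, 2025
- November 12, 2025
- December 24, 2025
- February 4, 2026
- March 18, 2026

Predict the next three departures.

The spacing is 42, 42, 42, 42 days — always 42 days.
March 18, 2026 + 42 days = April 29, 2026.
April 29, 2026 + 42 days = June 10, 2026.
June 10, 2026 + 42 days = July 22, 2026.

April 29, 2026; June 10, 2026; July 22, 2026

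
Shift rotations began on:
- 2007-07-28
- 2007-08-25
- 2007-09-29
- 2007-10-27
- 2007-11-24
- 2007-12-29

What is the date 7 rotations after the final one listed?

2008-07-26

Every date is a Saturday; gaps 28, 35, 28, 28, 35 days.
Each is the last Saturday of its month (at least one falls on the 29th or later, ruling out '4th Saturday').
January 2008 ends with Saturday 2008-01-26.
Last Saturday of February 2008: 2008-02-23.
March 2008 ends with Saturday 2008-03-29.
Last Saturday of April 2008: 2008-04-26.
Last Saturday of May 2008: 2008-05-31.
June 2008 ends with Saturday 2008-06-28.
July 2008 ends with Saturday 2008-07-26.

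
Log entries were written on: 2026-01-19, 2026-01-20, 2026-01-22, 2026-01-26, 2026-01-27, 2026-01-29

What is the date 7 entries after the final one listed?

Every event lands on a Monday or Tuesday or Thursday (gaps cycle 1, 2, 4, 1, 2).
So the schedule is: every Monday, Tuesday and Thursday.
Next Monday: 2026-02-02.
The following Tuesday is 2026-02-03.
The following Thursday is 2026-02-05.
The following Monday is 2026-02-09.
Next Tuesday: 2026-02-10.
The following Thursday is 2026-02-12.
The following Monday is 2026-02-16.

2026-02-16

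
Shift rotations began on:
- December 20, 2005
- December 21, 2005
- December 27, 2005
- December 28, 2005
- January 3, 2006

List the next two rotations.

Gaps: 1, 6, 1, 6 days — not constant, but cyclic with period 2.
The events fall on every Tuesday and Wednesday.
The following Wednesday is January 4, 2006.
The following Tuesday is January 10, 2006.

January 4, 2006; January 10, 2006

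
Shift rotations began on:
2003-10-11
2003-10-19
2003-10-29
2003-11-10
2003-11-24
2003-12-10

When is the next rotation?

2003-12-28

The spacing grows by 2 each time: 8, 10, 12, 14, 16 days.
Next gap: 18 days. 2003-12-10 + 18 days = 2003-12-28.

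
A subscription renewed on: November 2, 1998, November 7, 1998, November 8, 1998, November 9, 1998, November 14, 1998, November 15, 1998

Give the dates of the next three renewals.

Every event lands on a Monday or Saturday or Sunday (gaps cycle 5, 1, 1, 5, 1).
So the schedule is: every Monday, Saturday and Sunday.
The following Monday is November 16, 1998.
The following Saturday is November 21, 1998.
Next Sunday: November 22, 1998.

November 16, 1998; November 21, 1998; November 22, 1998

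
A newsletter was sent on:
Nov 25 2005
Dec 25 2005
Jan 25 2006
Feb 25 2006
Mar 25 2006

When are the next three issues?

The day-of-month is always 25 (30, 31, 31, 28 days between events).
So this recurs on the 25th of each month.
April 2006: Apr 25 2006.
May 2006: May 25 2006.
Next: June 2006 → Jun 25 2006.

Apr 25 2006, May 25 2006, Jun 25 2006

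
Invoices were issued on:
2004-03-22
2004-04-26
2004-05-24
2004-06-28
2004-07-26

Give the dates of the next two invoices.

2004-08-23, 2004-09-27

All dates are Mondays, 35, 28, 35, 28 days apart.
Specifically, the 4th Monday of each month.
4th Monday of August 2004: 2004-08-23.
September 2004 — 4th Monday is 2004-09-27.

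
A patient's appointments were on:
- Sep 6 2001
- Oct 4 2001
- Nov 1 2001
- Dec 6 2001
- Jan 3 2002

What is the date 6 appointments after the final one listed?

Jul 4 2002

These are Thursdays at 28- or 35-day spacing (28, 28, 35, 28).
The pattern: 1st Thursday of the month.
February 2002 — 1st Thursday is Feb 7 2002.
1st Thursday of March 2002: Mar 7 2002.
1st Thursday of April 2002: Apr 4 2002.
1st Thursday of May 2002: May 2 2002.
1st Thursday of June 2002: Jun 6 2002.
1st Thursday of July 2002: Jul 4 2002.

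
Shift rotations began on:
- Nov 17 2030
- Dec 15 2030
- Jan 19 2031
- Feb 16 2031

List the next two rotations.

These are Sundays at 28- or 35-day spacing (28, 35, 28).
The pattern: 3rd Sunday of the month.
March 2031 — 3rd Sunday is Mar 16 2031.
April 2031 — 3rd Sunday is Apr 20 2031.

Mar 16 2031, Apr 20 2031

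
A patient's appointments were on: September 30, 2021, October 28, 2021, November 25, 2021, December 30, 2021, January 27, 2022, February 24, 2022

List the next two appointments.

Every date is a Thursday; gaps 28, 28, 35, 28, 28 days.
Each is the last Thursday of its month (at least one falls on the 29th or later, ruling out '4th Thursday').
March 2022 ends with Thursday March 31, 2022.
Last Thursday of April 2022: April 28, 2022.

March 31, 2022; April 28, 2022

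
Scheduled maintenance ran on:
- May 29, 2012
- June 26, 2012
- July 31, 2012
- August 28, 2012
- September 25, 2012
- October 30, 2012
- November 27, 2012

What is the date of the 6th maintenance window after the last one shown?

May 28, 2013

These are Tuesdays with 28, 35, 28, 28, 35, 28-day gaps.
Each is the final Tuesday of its month — May 29, 2012 is past the 28th, so '4th Tuesday' doesn't fit.
December 2012 ends with Tuesday December 25, 2012.
Last Tuesday of January 2013: January 29, 2013.
Last Tuesday of February 2013: February 26, 2013.
Last Tuesday of March 2013: March 26, 2013.
Last Tuesday of April 2013: April 30, 2013.
May 2013 ends with Tuesday May 28, 2013.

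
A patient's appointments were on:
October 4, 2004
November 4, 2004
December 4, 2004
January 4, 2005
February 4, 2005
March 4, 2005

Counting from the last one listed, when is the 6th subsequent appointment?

September 4, 2005

Gaps: 31, 30, 31, 31, 28 days — not constant. Every event is on the 4th of the month.
Pattern: the 4th of each month.
Next: April 2005 → April 4, 2005.
May 2005: May 4, 2005.
Next: June 2005 → June 4, 2005.
Next: July 2005 → July 4, 2005.
August 2005: August 4, 2005.
September 2005: September 4, 2005.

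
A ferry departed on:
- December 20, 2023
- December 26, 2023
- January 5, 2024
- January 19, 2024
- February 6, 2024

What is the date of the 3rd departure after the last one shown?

The spacing grows by 4 each time: 6, 10, 14, 18 days.
Next gap: 22 days. February 6, 2024 + 22 days = February 28, 2024.
Next gap: 26 days. February 28, 2024 + 26 days = March 25, 2024.
Next gap: 30 days. March 25, 2024 + 30 days = April 24, 2024.

April 24, 2024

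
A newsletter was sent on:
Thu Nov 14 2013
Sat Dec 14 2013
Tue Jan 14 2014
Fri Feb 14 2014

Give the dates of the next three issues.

Each date is the 14th; the gaps (30, 31, 31) track the month lengths.
The rule is the 14th of each month.
March 2014: Fri Mar 14 2014.
April 2014: Mon Apr 14 2014.
Next: May 2014 → Wed May 14 2014.

Fri Mar 14 2014, Mon Apr 14 2014, Wed May 14 2014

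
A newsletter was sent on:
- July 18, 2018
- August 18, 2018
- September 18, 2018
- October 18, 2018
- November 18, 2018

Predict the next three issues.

Gaps: 31, 31, 30, 31 days — not constant. Every event is on the 18th of the month.
Pattern: the 18th of each month.
Next: December 2018 → December 18, 2018.
January 2019: January 18, 2019.
February 2019: February 18, 2019.

December 18, 2018; January 18, 2019; February 18, 2019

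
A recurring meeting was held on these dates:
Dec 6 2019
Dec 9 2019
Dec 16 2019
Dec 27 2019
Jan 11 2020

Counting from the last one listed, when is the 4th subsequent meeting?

Intervals are 3, 7, 11, 15 days — an arithmetic progression with common difference 4.
Next gap: 19 days. Jan 11 2020 + 19 days = Jan 30 2020.
Next gap: 23 days. Jan 30 2020 + 23 days = Feb 22 2020.
Next gap: 27 days. Feb 22 2020 + 27 days = Mar 20 2020.
Next gap: 31 days. Mar 20 2020 + 31 days = Apr 20 2020.

Apr 20 2020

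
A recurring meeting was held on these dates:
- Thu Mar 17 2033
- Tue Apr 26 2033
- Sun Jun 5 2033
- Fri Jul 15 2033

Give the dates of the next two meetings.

Gaps between consecutive events: 40, 40, 40 days — a constant 40-day interval.
Fri Jul 15 2033 + 40 days = Wed Aug 24 2033.
Wed Aug 24 2033 + 40 days = Mon Oct 3 2033.

Wed Aug 24 2033, Mon Oct 3 2033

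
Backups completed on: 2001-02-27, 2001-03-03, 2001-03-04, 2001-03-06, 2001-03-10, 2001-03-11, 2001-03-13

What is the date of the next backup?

2001-03-17

Gaps: 4, 1, 2, 4, 1, 2 days — not constant, but cyclic with period 3.
The events fall on every Tuesday, Saturday and Sunday.
Next Saturday: 2001-03-17.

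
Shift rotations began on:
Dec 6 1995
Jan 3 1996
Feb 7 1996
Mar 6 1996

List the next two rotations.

All dates are Wednesdays, 28, 35, 28 days apart.
Specifically, the 1st Wednesday of each month.
1st Wednesday of April 1996: Apr 3 1996.
1st Wednesday of May 1996: May 1 1996.

Apr 3 1996, May 1 1996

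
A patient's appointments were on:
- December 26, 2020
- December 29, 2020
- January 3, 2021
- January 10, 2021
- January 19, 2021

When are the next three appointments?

The spacing grows by 2 each time: 3, 5, 7, 9 days.
Next gap: 11 days. January 19, 2021 + 11 days = January 30, 2021.
Next gap: 13 days. January 30, 2021 + 13 days = February 12, 2021.
Next gap: 15 days. February 12, 2021 + 15 days = February 27, 2021.

January 30, 2021; February 12, 2021; February 27, 2021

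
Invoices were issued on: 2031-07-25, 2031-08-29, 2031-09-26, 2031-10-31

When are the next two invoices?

2031-11-28, 2031-12-26

All Fridays; the gaps (35, 28, 35) vary with month length.
This is the last Friday of each month.
Last Friday of November 2031: 2031-11-28.
Last Friday of December 2031: 2031-12-26.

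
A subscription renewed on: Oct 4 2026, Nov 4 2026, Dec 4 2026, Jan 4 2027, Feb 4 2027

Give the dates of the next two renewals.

Each date is the 4th; the gaps (31, 30, 31, 31) track the month lengths.
The rule is the 4th of each month.
March 2027: Mar 4 2027.
April 2027: Apr 4 2027.

Mar 4 2027, Apr 4 2027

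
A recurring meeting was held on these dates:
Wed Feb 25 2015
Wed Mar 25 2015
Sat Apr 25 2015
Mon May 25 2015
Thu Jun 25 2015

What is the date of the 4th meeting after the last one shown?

Sun Oct 25 2015

The day-of-month is always 25 (28, 31, 30, 31 days between events).
So this recurs on the 25th of each month.
Next: July 2015 → Sat Jul 25 2015.
Next: August 2015 → Tue Aug 25 2015.
September 2015: Fri Sep 25 2015.
October 2015: Sun Oct 25 2015.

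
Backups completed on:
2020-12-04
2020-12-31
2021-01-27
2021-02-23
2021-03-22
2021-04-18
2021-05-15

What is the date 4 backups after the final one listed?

2021-08-31

Gaps between consecutive events: 27, 27, 27, 27, 27, 27 days — a constant 27-day interval.
2021-05-15 + 27 days = 2021-06-11.
2021-06-11 + 27 days = 2021-07-08.
2021-07-08 + 27 days = 2021-08-04.
2021-08-04 + 27 days = 2021-08-31.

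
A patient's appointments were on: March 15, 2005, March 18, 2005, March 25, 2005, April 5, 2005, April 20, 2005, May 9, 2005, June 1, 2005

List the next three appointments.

The spacing grows by 4 each time: 3, 7, 11, 15, 19, 23 days.
Next gap: 27 days. June 1, 2005 + 27 days = June 28, 2005.
Next gap: 31 days. June 28, 2005 + 31 days = July 29, 2005.
Next gap: 35 days. July 29, 2005 + 35 days = September 2, 2005.

June 28, 2005; July 29, 2005; September 2, 2005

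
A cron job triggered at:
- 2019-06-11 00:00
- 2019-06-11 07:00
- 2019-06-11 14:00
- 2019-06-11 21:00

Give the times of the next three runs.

The interval is a steady 7 hours (7, 7, 7).
2019-06-11 21:00 + 7 h = 2019-06-12 04:00.
2019-06-12 04:00 + 7 h = 2019-06-12 11:00.
2019-06-12 11:00 + 7 h = 2019-06-12 18:00.

2019-06-12 04:00, 2019-06-12 11:00, 2019-06-12 18:00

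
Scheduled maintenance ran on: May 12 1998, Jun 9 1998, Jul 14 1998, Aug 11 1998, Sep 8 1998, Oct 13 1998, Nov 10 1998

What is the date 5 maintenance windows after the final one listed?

Gaps: 28, 35, 28, 28, 35, 28 days — a mix of 28 and 35. Every date is a Tuesday.
Each is the 2nd Tuesday of its month.
December 1998 — 2nd Tuesday is Dec 8 1998.
2nd Tuesday of January 1999: Jan 12 1999.
February 1999 — 2nd Tuesday is Feb 9 1999.
2nd Tuesday of March 1999: Mar 9 1999.
April 1999 — 2nd Tuesday is Apr 13 1999.

Apr 13 1999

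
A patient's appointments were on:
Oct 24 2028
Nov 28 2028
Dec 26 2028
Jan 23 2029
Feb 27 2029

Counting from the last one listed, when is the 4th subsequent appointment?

Jun 26 2029

All dates are Tuesdays, 35, 28, 28, 35 days apart.
Specifically, the 4th Tuesday of each month.
4th Tuesday of March 2029: Mar 27 2029.
4th Tuesday of April 2029: Apr 24 2029.
4th Tuesday of May 2029: May 22 2029.
4th Tuesday of June 2029: Jun 26 2029.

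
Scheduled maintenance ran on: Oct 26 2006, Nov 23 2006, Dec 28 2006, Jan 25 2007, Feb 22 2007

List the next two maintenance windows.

These are Thursdays at 28- or 35-day spacing (28, 35, 28, 28).
The pattern: 4th Thursday of the month.
March 2007 — 4th Thursday is Mar 22 2007.
4th Thursday of April 2007: Apr 26 2007.

Mar 22 2007, Apr 26 2007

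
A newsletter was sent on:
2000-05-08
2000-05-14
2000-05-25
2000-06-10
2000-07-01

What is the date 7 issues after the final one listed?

Gaps: 6, 11, 16, 21 days — each gap is 5 larger than the previous one.
Next gap: 26 days. 2000-07-01 + 26 days = 2000-07-27.
Next gap: 31 days. 2000-07-27 + 31 days = 2000-08-27.
Next gap: 36 days. 2000-08-27 + 36 days = 2000-10-02.
Next gap: 41 days. 2000-10-02 + 41 days = 2000-11-12.
Next gap: 46 days. 2000-11-12 + 46 days = 2000-12-28.
Next gap: 51 days. 2000-12-28 + 51 days = 2001-02-17.
Next gap: 56 days. 2001-02-17 + 56 days = 2001-04-14.

2001-04-14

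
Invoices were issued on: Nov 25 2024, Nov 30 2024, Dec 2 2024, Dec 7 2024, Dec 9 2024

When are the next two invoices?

Gaps: 5, 2, 5, 2 days — not constant, but cyclic with period 2.
The events fall on every Monday and Saturday.
The following Saturday is Dec 14 2024.
Next Monday: Dec 16 2024.

Dec 14 2024, Dec 16 2024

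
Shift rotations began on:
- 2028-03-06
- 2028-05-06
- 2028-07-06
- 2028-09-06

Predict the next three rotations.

Each date is the 6th; the gaps (61, 61, 62) track the month lengths.
The rule is the 6th of every 2 months.
November 2028: 2028-11-06.
Next: January 2029 → 2029-01-06.
Next: March 2029 → 2029-03-06.

2028-11-06, 2029-01-06, 2029-03-06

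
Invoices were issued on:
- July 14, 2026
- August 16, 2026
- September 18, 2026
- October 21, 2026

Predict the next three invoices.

Gaps between consecutive events: 33, 33, 33 days — a constant 33-day interval.
October 21, 2026 + 33 days = November 23, 2026.
November 23, 2026 + 33 days = December 26, 2026.
December 26, 2026 + 33 days = January 28, 2027.

November 23, 2026; December 26, 2026; January 28, 2027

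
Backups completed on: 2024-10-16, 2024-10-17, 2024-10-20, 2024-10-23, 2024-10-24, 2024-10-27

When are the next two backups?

2024-10-30, 2024-10-31

Every event lands on a Wednesday or Thursday or Sunday (gaps cycle 1, 3, 3, 1, 3).
So the schedule is: every Wednesday, Thursday and Sunday.
The following Wednesday is 2024-10-30.
The following Thursday is 2024-10-31.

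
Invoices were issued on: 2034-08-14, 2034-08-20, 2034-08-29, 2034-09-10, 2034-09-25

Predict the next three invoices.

The spacing grows by 3 each time: 6, 9, 12, 15 days.
Next gap: 18 days. 2034-09-25 + 18 days = 2034-10-13.
Next gap: 21 days. 2034-10-13 + 21 days = 2034-11-03.
Next gap: 24 days. 2034-11-03 + 24 days = 2034-11-27.

2034-10-13, 2034-11-03, 2034-11-27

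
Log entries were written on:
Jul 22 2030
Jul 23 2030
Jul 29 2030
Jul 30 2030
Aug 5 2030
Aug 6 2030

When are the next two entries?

Aug 12 2030, Aug 13 2030

The gap pattern 1, 6, 1, 6, 1 repeats every 2 events.
These are the Mondays and Tuesdays of each week.
The following Monday is Aug 12 2030.
The following Tuesday is Aug 13 2030.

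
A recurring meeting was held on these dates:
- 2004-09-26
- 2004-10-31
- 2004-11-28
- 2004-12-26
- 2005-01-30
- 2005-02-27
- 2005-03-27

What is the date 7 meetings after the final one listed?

Every date is a Sunday; gaps 35, 28, 28, 35, 28, 28 days.
Each is the last Sunday of its month (at least one falls on the 29th or later, ruling out '4th Sunday').
Last Sunday of April 2005: 2005-04-24.
Last Sunday of May 2005: 2005-05-29.
June 2005 ends with Sunday 2005-06-26.
July 2005 ends with Sunday 2005-07-31.
August 2005 ends with Sunday 2005-08-28.
Last Sunday of September 2005: 2005-09-25.
October 2005 ends with Sunday 2005-10-30.

2005-10-30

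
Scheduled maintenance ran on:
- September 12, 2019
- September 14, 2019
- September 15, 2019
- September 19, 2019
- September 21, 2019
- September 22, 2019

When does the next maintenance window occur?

The gap pattern 2, 1, 4, 2, 1 repeats every 3 events.
These are the Thursdays, Saturdays and Sundays of each week.
The following Thursday is September 26, 2019.

September 26, 2019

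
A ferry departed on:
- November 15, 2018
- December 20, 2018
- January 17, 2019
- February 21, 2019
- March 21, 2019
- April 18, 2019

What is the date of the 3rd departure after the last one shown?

Gaps: 35, 28, 35, 28, 28 days — a mix of 28 and 35. Every date is a Thursday.
Each is the 3rd Thursday of its month.
3rd Thursday of May 2019: May 16, 2019.
3rd Thursday of June 2019: June 20, 2019.
July 2019 — 3rd Thursday is July 18, 2019.

July 18, 2019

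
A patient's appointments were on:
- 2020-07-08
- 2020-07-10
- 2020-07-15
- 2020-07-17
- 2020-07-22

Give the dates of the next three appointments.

2020-07-24, 2020-07-29, 2020-07-31

The gap pattern 2, 5, 2, 5 repeats every 2 events.
These are the Wednesdays and Fridays of each week.
Next Friday: 2020-07-24.
The following Wednesday is 2020-07-29.
Next Friday: 2020-07-31.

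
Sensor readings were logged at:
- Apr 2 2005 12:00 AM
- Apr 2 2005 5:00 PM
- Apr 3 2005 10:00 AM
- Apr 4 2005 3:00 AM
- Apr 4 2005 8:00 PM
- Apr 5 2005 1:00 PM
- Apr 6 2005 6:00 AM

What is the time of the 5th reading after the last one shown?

Apr 9 2005 7:00 PM

Gaps: 17, 17, 17, 17, 17, 17 hours — each event is 17 hours after the previous one.
Apr 6 2005 6:00 AM + 17 h = Apr 6 2005 11:00 PM.
Apr 6 2005 11:00 PM + 17 h = Apr 7 2005 4:00 PM.
Apr 7 2005 4:00 PM + 17 h = Apr 8 2005 9:00 AM.
Apr 8 2005 9:00 AM + 17 h = Apr 9 2005 2:00 AM.
Apr 9 2005 2:00 AM + 17 h = Apr 9 2005 7:00 PM.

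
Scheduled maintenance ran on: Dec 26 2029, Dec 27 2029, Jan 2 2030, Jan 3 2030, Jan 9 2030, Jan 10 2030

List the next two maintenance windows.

The gap pattern 1, 6, 1, 6, 1 repeats every 2 events.
These are the Wednesdays and Thursdays of each week.
The following Wednesday is Jan 16 2030.
Next Thursday: Jan 17 2030.

Jan 16 2030, Jan 17 2030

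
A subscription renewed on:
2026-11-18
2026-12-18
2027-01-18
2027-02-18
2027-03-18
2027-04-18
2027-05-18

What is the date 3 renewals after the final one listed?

The day-of-month is always 18 (30, 31, 31, 28, 31, 30 days between events).
So this recurs on the 18th of each month.
June 2027: 2027-06-18.
Next: July 2027 → 2027-07-18.
Next: August 2027 → 2027-08-18.

2027-08-18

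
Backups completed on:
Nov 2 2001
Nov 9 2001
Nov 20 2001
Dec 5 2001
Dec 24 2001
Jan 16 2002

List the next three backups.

Intervals are 7, 11, 15, 19, 23 days — an arithmetic progression with common difference 4.
Next gap: 27 days. Jan 16 2002 + 27 days = Feb 12 2002.
Next gap: 31 days. Feb 12 2002 + 31 days = Mar 15 2002.
Next gap: 35 days. Mar 15 2002 + 35 days = Apr 19 2002.

Feb 12 2002, Mar 15 2002, Apr 19 2002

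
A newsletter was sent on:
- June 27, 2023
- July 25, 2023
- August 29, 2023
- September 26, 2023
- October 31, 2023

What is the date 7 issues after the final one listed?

These are Tuesdays with 28, 35, 28, 35-day gaps.
Each is the final Tuesday of its month — August 29, 2023 is past the 28th, so '4th Tuesday' doesn't fit.
Last Tuesday of November 2023: November 28, 2023.
Last Tuesday of December 2023: December 26, 2023.
Last Tuesday of January 2024: January 30, 2024.
February 2024 ends with Tuesday February 27, 2024.
March 2024 ends with Tuesday March 26, 2024.
April 2024 ends with Tuesday April 30, 2024.
May 2024 ends with Tuesday May 28, 2024.

May 28, 2024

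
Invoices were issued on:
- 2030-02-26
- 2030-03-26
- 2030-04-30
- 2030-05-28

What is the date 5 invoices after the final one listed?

2030-10-29

These are Tuesdays with 28, 35, 28-day gaps.
Each is the final Tuesday of its month — 2030-04-30 is past the 28th, so '4th Tuesday' doesn't fit.
Last Tuesday of June 2030: 2030-06-25.
July 2030 ends with Tuesday 2030-07-30.
August 2030 ends with Tuesday 2030-08-27.
September 2030 ends with Tuesday 2030-09-24.
Last Tuesday of October 2030: 2030-10-29.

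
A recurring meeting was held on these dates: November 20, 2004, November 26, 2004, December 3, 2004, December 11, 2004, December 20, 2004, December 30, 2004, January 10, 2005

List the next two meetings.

January 22, 2005; February 4, 2005

Gaps: 6, 7, 8, 9, 10, 11 days — each gap is 1 larger than the previous one.
Next gap: 12 days. January 10, 2005 + 12 days = January 22, 2005.
Next gap: 13 days. January 22, 2005 + 13 days = February 4, 2005.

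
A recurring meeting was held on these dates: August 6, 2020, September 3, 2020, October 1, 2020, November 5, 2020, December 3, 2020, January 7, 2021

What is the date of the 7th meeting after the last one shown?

August 5, 2021

These are Thursdays at 28- or 35-day spacing (28, 28, 35, 28, 35).
The pattern: 1st Thursday of the month.
February 2021 — 1st Thursday is February 4, 2021.
1st Thursday of March 2021: March 4, 2021.
1st Thursday of April 2021: April 1, 2021.
1st Thursday of May 2021: May 6, 2021.
June 2021 — 1st Thursday is June 3, 2021.
1st Thursday of July 2021: July 1, 2021.
August 2021 — 1st Thursday is August 5, 2021.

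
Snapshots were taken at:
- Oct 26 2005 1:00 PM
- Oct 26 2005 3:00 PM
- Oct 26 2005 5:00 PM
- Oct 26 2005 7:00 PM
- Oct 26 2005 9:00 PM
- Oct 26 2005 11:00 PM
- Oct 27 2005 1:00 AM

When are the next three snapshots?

Oct 27 2005 3:00 AM, Oct 27 2005 5:00 AM, Oct 27 2005 7:00 AM

Gaps: 2, 2, 2, 2, 2, 2 hours — each event is 2 hours after the previous one.
Oct 27 2005 1:00 AM + 2 h = Oct 27 2005 3:00 AM.
Oct 27 2005 3:00 AM + 2 h = Oct 27 2005 5:00 AM.
Oct 27 2005 5:00 AM + 2 h = Oct 27 2005 7:00 AM.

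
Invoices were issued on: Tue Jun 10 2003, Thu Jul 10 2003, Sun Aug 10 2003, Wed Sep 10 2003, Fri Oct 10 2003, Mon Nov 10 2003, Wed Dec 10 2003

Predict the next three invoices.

Sat Jan 10 2004, Tue Feb 10 2004, Wed Mar 10 2004

The day-of-month is always 10 (30, 31, 31, 30, 31, 30 days between events).
So this recurs on the 10th of each month.
Next: January 2004 → Sat Jan 10 2004.
Next: February 2004 → Tue Feb 10 2004.
March 2004: Wed Mar 10 2004.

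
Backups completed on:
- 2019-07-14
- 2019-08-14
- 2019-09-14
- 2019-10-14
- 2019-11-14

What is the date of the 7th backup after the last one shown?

Each date is the 14th; the gaps (31, 31, 30, 31) track the month lengths.
The rule is the 14th of each month.
Next: December 2019 → 2019-12-14.
Next: January 2020 → 2020-01-14.
February 2020: 2020-02-14.
March 2020: 2020-03-14.
April 2020: 2020-04-14.
May 2020: 2020-05-14.
June 2020: 2020-06-14.

2020-06-14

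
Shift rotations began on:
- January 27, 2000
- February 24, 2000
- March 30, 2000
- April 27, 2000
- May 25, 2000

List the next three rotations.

June 29, 2000; July 27, 2000; August 31, 2000

All Thursdays; the gaps (28, 35, 28, 28) vary with month length.
This is the last Thursday of each month.
June 2000 ends with Thursday June 29, 2000.
Last Thursday of July 2000: July 27, 2000.
August 2000 ends with Thursday August 31, 2000.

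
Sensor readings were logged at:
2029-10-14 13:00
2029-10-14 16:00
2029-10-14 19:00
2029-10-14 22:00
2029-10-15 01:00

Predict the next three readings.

Spacing: 3, 3, 3, 3 h — constant 3 h.
2029-10-15 01:00 + 3 h = 2029-10-15 04:00.
2029-10-15 04:00 + 3 h = 2029-10-15 07:00.
2029-10-15 07:00 + 3 h = 2029-10-15 10:00.

2029-10-15 04:00, 2029-10-15 07:00, 2029-10-15 10:00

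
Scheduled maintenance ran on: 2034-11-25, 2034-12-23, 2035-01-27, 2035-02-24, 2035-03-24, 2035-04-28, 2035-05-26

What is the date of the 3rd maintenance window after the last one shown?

2035-08-25

All dates are Saturdays, 28, 35, 28, 28, 35, 28 days apart.
Specifically, the 4th Saturday of each month.
June 2035 — 4th Saturday is 2035-06-23.
4th Saturday of July 2035: 2035-07-28.
August 2035 — 4th Saturday is 2035-08-25.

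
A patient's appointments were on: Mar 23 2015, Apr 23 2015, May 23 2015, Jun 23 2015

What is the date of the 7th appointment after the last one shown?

Jan 23 2016

The day-of-month is always 23 (31, 30, 31 days between events).
So this recurs on the 23rd of each month.
July 2015: Jul 23 2015.
August 2015: Aug 23 2015.
Next: September 2015 → Sep 23 2015.
Next: October 2015 → Oct 23 2015.
Next: November 2015 → Nov 23 2015.
Next: December 2015 → Dec 23 2015.
January 2016: Jan 23 2016.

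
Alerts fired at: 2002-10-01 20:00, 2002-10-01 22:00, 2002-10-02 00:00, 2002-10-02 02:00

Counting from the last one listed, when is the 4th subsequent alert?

Gaps: 2, 2, 2 hours — each event is 2 hours after the previous one.
2002-10-02 02:00 + 2 h = 2002-10-02 04:00.
2002-10-02 04:00 + 2 h = 2002-10-02 06:00.
2002-10-02 06:00 + 2 h = 2002-10-02 08:00.
2002-10-02 08:00 + 2 h = 2002-10-02 10:00.

2002-10-02 10:00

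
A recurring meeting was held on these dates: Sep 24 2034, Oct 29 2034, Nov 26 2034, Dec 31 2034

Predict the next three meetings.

These are Sundays with 35, 28, 35-day gaps.
Each is the final Sunday of its month — Oct 29 2034 is past the 28th, so '4th Sunday' doesn't fit.
January 2035 ends with Sunday Jan 28 2035.
Last Sunday of February 2035: Feb 25 2035.
March 2035 ends with Sunday Mar 25 2035.

Jan 28 2035, Feb 25 2035, Mar 25 2035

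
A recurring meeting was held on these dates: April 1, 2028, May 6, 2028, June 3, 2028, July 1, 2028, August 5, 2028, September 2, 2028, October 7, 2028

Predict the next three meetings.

November 4, 2028; December 2, 2028; January 6, 2029

Gaps: 35, 28, 28, 35, 28, 35 days — a mix of 28 and 35. Every date is a Saturday.
Each is the 1st Saturday of its month.
November 2028 — 1st Saturday is November 4, 2028.
December 2028 — 1st Saturday is December 2, 2028.
January 2029 — 1st Saturday is January 6, 2029.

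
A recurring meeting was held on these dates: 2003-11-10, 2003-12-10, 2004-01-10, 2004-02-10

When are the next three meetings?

2004-03-10, 2004-04-10, 2004-05-10

The day-of-month is always 10 (30, 31, 31 days between events).
So this recurs on the 10th of each month.
Next: March 2004 → 2004-03-10.
April 2004: 2004-04-10.
Next: May 2004 → 2004-05-10.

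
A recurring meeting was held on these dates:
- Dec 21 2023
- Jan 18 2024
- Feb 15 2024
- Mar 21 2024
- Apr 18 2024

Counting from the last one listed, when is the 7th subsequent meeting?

Nov 21 2024

These are Thursdays at 28- or 35-day spacing (28, 28, 35, 28).
The pattern: 3rd Thursday of the month.
3rd Thursday of May 2024: May 16 2024.
June 2024 — 3rd Thursday is Jun 20 2024.
July 2024 — 3rd Thursday is Jul 18 2024.
August 2024 — 3rd Thursday is Aug 15 2024.
September 2024 — 3rd Thursday is Sep 19 2024.
October 2024 — 3rd Thursday is Oct 17 2024.
3rd Thursday of November 2024: Nov 21 2024.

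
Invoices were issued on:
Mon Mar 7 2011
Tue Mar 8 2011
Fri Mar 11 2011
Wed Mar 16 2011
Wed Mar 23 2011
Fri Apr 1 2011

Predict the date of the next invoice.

Tue Apr 12 2011

The spacing grows by 2 each time: 1, 3, 5, 7, 9 days.
Next gap: 11 days. Fri Apr 1 2011 + 11 days = Tue Apr 12 2011.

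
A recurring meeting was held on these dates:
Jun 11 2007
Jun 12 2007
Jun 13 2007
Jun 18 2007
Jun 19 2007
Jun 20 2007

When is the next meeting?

Jun 25 2007

Gaps: 1, 1, 5, 1, 1 days — not constant, but cyclic with period 3.
The events fall on every Monday, Tuesday and Wednesday.
The following Monday is Jun 25 2007.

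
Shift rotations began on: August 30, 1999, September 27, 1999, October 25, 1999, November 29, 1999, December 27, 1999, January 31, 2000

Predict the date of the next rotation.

These are Mondays with 28, 28, 35, 28, 35-day gaps.
Each is the final Monday of its month — August 30, 1999 is past the 28th, so '4th Monday' doesn't fit.
Last Monday of February 2000: February 28, 2000.

February 28, 2000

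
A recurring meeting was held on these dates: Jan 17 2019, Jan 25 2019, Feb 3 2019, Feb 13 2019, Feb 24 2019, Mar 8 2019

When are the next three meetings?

Mar 21 2019, Apr 4 2019, Apr 19 2019

Gaps: 8, 9, 10, 11, 12 days — each gap is 1 larger than the previous one.
Next gap: 13 days. Mar 8 2019 + 13 days = Mar 21 2019.
Next gap: 14 days. Mar 21 2019 + 14 days = Apr 4 2019.
Next gap: 15 days. Apr 4 2019 + 15 days = Apr 19 2019.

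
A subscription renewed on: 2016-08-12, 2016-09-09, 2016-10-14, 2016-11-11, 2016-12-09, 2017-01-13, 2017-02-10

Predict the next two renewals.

2017-03-10, 2017-04-14

Gaps: 28, 35, 28, 28, 35, 28 days — a mix of 28 and 35. Every date is a Friday.
Each is the 2nd Friday of its month.
March 2017 — 2nd Friday is 2017-03-10.
2nd Friday of April 2017: 2017-04-14.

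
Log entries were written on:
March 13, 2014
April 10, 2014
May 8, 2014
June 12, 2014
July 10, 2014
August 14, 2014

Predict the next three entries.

September 11, 2014; October 9, 2014; November 13, 2014

These are Thursdays at 28- or 35-day spacing (28, 28, 35, 28, 35).
The pattern: 2nd Thursday of the month.
2nd Thursday of September 2014: September 11, 2014.
October 2014 — 2nd Thursday is October 9, 2014.
2nd Thursday of November 2014: November 13, 2014.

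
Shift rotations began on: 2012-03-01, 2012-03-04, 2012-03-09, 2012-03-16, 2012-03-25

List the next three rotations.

2012-04-05, 2012-04-18, 2012-05-03

Intervals are 3, 5, 7, 9 days — an arithmetic progression with common difference 2.
Next gap: 11 days. 2012-03-25 + 11 days = 2012-04-05.
Next gap: 13 days. 2012-04-05 + 13 days = 2012-04-18.
Next gap: 15 days. 2012-04-18 + 15 days = 2012-05-03.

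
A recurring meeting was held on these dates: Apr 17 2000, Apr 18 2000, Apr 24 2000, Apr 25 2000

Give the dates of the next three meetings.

May 1 2000, May 2 2000, May 8 2000

Gaps: 1, 6, 1 days — not constant, but cyclic with period 2.
The events fall on every Monday and Tuesday.
Next Monday: May 1 2000.
Next Tuesday: May 2 2000.
The following Monday is May 8 2000.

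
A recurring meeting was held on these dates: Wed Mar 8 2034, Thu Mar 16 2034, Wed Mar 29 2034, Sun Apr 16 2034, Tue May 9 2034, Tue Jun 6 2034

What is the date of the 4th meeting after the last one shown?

Wed Nov 15 2034

Gaps: 8, 13, 18, 23, 28 days — each gap is 5 larger than the previous one.
Next gap: 33 days. Tue Jun 6 2034 + 33 days = Sun Jul 9 2034.
Next gap: 38 days. Sun Jul 9 2034 + 38 days = Wed Aug 16 2034.
Next gap: 43 days. Wed Aug 16 2034 + 43 days = Thu Sep 28 2034.
Next gap: 48 days. Thu Sep 28 2034 + 48 days = Wed Nov 15 2034.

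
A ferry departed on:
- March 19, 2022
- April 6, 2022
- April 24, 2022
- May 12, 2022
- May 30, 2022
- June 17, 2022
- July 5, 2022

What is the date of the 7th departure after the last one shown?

November 8, 2022

Gaps between consecutive events: 18, 18, 18, 18, 18, 18 days — a constant 18-day interval.
July 5, 2022 + 18 days = July 23, 2022.
July 23, 2022 + 18 days = August 10, 2022.
August 10, 2022 + 18 days = August 28, 2022.
August 28, 2022 + 18 days = September 15, 2022.
September 15, 2022 + 18 days = October 3, 2022.
October 3, 2022 + 18 days = October 21, 2022.
October 21, 2022 + 18 days = November 8, 2022.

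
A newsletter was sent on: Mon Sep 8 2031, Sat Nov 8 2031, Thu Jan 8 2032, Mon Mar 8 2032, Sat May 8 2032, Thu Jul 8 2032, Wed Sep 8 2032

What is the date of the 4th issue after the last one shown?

Each date is the 8th; the gaps (61, 61, 60, 61, 61, 62) track the month lengths.
The rule is the 8th of every 2 months.
Next: November 2032 → Mon Nov 8 2032.
January 2033: Sat Jan 8 2033.
March 2033: Tue Mar 8 2033.
May 2033: Sun May 8 2033.

Sun May 8 2033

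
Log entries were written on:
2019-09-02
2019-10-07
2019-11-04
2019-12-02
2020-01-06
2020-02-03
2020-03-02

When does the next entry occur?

These are Mondays at 28- or 35-day spacing (35, 28, 28, 35, 28, 28).
The pattern: 1st Monday of the month.
1st Monday of April 2020: 2020-04-06.

2020-04-06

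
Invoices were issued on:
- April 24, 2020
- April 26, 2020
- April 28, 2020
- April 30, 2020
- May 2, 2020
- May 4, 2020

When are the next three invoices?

The spacing is 2, 2, 2, 2, 2 days — always 2 days.
May 4, 2020 + 2 days = May 6, 2020.
May 6, 2020 + 2 days = May 8, 2020.
May 8, 2020 + 2 days = May 10, 2020.

May 6, 2020; May 8, 2020; May 10, 2020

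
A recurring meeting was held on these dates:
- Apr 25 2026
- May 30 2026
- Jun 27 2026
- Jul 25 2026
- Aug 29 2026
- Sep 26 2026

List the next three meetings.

Oct 31 2026, Nov 28 2026, Dec 26 2026

These are Saturdays with 35, 28, 28, 35, 28-day gaps.
Each is the final Saturday of its month — May 30 2026 is past the 28th, so '4th Saturday' doesn't fit.
Last Saturday of October 2026: Oct 31 2026.
November 2026 ends with Saturday Nov 28 2026.
December 2026 ends with Saturday Dec 26 2026.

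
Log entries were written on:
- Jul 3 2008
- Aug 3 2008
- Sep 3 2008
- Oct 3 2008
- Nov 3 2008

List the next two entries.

Dec 3 2008, Jan 3 2009

The day-of-month is always 3 (31, 31, 30, 31 days between events).
So this recurs on the 3rd of each month.
Next: December 2008 → Dec 3 2008.
Next: January 2009 → Jan 3 2009.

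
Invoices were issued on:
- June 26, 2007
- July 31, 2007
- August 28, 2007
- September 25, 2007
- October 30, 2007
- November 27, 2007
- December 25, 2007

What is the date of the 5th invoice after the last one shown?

All Tuesdays; the gaps (35, 28, 28, 35, 28, 28) vary with month length.
This is the last Tuesday of each month.
January 2008 ends with Tuesday January 29, 2008.
Last Tuesday of February 2008: February 26, 2008.
Last Tuesday of March 2008: March 25, 2008.
April 2008 ends with Tuesday April 29, 2008.
Last Tuesday of May 2008: May 27, 2008.

May 27, 2008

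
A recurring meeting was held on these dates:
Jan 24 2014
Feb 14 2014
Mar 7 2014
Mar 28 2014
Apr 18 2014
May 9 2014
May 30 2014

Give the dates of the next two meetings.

Every event comes 21 days after the last (21, 21, 21, 21, 21, 21).
May 30 2014 + 21 days = Jun 20 2014.
Jun 20 2014 + 21 days = Jul 11 2014.

Jun 20 2014, Jul 11 2014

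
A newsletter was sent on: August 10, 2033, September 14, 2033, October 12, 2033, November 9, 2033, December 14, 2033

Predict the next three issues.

January 11, 2034; February 8, 2034; March 8, 2034

These are Wednesdays at 28- or 35-day spacing (35, 28, 28, 35).
The pattern: 2nd Wednesday of the month.
2nd Wednesday of January 2034: January 11, 2034.
February 2034 — 2nd Wednesday is February 8, 2034.
2nd Wednesday of March 2034: March 8, 2034.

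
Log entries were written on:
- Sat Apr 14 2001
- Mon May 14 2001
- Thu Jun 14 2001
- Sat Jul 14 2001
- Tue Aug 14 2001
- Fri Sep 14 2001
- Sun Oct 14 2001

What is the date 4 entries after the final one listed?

Thu Feb 14 2002

The day-of-month is always 14 (30, 31, 30, 31, 31, 30 days between events).
So this recurs on the 14th of each month.
Next: November 2001 → Wed Nov 14 2001.
December 2001: Fri Dec 14 2001.
Next: January 2002 → Mon Jan 14 2002.
February 2002: Thu Feb 14 2002.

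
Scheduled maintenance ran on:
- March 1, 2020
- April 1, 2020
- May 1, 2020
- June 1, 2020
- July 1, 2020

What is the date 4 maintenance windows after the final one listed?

November 1, 2020

Each date is the 1st; the gaps (31, 30, 31, 30) track the month lengths.
The rule is the 1st of each month.
August 2020: August 1, 2020.
Next: September 2020 → September 1, 2020.
October 2020: October 1, 2020.
November 2020: November 1, 2020.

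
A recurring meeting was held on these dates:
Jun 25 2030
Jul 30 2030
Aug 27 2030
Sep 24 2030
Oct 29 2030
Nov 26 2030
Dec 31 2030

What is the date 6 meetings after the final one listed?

These are Tuesdays with 35, 28, 28, 35, 28, 35-day gaps.
Each is the final Tuesday of its month — Jul 30 2030 is past the 28th, so '4th Tuesday' doesn't fit.
Last Tuesday of January 2031: Jan 28 2031.
Last Tuesday of February 2031: Feb 25 2031.
Last Tuesday of March 2031: Mar 25 2031.
April 2031 ends with Tuesday Apr 29 2031.
May 2031 ends with Tuesday May 27 2031.
June 2031 ends with Tuesday Jun 24 2031.

Jun 24 2031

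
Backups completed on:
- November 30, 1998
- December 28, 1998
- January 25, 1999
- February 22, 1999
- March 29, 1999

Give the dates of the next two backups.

All Mondays; the gaps (28, 28, 28, 35) vary with month length.
This is the last Monday of each month.
Last Monday of April 1999: April 26, 1999.
Last Monday of May 1999: May 31, 1999.

April 26, 1999; May 31, 1999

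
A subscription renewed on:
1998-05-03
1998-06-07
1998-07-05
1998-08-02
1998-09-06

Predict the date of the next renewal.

Gaps: 35, 28, 28, 35 days — a mix of 28 and 35. Every date is a Sunday.
Each is the 1st Sunday of its month.
October 1998 — 1st Sunday is 1998-10-04.

1998-10-04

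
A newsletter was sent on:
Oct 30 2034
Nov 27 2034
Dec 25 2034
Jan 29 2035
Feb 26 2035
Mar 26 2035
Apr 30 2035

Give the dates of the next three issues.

All Mondays; the gaps (28, 28, 35, 28, 28, 35) vary with month length.
This is the last Monday of each month.
Last Monday of May 2035: May 28 2035.
Last Monday of June 2035: Jun 25 2035.
Last Monday of July 2035: Jul 30 2035.

May 28 2035, Jun 25 2035, Jul 30 2035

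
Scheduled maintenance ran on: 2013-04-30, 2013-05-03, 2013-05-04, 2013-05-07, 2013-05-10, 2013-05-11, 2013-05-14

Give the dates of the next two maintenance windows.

2013-05-17, 2013-05-18

The gap pattern 3, 1, 3, 3, 1, 3 repeats every 3 events.
These are the Tuesdays, Fridays and Saturdays of each week.
Next Friday: 2013-05-17.
Next Saturday: 2013-05-18.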